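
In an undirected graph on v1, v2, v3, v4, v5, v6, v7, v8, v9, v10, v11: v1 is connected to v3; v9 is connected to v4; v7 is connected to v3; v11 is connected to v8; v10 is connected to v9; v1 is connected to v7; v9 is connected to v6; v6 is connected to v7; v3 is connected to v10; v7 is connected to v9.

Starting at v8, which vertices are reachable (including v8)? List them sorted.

Start at v8.
Its neighbours: v11.
Nothing further is reachable.

v8, v11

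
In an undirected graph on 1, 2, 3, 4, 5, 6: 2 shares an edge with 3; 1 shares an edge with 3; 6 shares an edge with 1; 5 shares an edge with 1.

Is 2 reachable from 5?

Explore from 5.
Distance 1: reach 1.
Distance 2: reach 3, 6.
Distance 3: reach 2.
Found 2.

Yes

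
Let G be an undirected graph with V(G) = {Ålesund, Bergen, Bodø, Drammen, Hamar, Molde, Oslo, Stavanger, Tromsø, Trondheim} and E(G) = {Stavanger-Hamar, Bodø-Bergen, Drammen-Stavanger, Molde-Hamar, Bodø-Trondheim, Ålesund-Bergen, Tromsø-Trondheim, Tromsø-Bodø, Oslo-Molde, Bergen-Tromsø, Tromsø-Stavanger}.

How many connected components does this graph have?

1

From Ålesund: component {Ålesund, Bergen, Bodø, Drammen, Hamar, Molde, Oslo, Stavanger, Tromsø, Trondheim}.
That's 1 component.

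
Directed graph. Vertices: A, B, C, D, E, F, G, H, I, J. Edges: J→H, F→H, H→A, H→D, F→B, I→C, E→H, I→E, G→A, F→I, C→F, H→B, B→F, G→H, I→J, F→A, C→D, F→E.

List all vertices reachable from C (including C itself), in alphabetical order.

A, B, C, D, E, F, H, I, J

Start at C.
Its neighbours: D, F.
Then their neighbours: A, B, E, H, I.
Then next layer: J.
Nothing further is reachable.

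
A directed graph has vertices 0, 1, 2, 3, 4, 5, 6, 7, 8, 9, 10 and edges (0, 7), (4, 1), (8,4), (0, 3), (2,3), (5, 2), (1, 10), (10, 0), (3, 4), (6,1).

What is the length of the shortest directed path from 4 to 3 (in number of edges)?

Distance 0: 4.
Distance 1: 1.
Distance 2: 10.
Distance 3: 0.
Distance 4: 3, 7 — contains 3.

4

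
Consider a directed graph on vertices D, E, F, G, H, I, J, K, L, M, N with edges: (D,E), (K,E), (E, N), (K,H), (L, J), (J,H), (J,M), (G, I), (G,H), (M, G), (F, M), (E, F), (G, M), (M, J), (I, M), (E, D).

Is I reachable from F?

Explore from F.
Distance 1: reach M.
Distance 2: reach G, J.
Distance 3: reach H, I.
Found I.

Yes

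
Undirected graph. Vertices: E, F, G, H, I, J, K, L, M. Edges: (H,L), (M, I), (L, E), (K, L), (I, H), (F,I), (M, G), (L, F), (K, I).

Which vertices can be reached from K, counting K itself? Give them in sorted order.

Start at K.
Its neighbours: I, L.
Then their neighbours: E, F, H, M.
Then next layer: G.
Nothing further is reachable.

E, F, G, H, I, K, L, M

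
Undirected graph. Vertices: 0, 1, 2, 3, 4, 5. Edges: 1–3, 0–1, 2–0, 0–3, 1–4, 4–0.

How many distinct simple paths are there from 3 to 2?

3–0–2
3–1–0–2
3–1–4–0–2

3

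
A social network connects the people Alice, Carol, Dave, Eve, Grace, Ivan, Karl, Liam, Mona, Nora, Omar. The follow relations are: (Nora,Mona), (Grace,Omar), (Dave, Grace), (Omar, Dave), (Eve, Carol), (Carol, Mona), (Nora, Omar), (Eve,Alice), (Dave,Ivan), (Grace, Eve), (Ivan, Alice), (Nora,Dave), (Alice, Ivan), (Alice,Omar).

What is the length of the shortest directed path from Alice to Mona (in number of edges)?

6

Distance 0: Alice.
Distance 1: Ivan, Omar.
Distance 2: Dave.
Distance 3: Grace.
Distance 4: Eve.
Distance 5: Carol.
Distance 6: Mona — contains Mona.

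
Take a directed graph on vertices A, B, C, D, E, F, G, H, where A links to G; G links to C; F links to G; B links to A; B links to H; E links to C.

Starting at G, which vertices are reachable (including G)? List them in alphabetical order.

Start at G.
Its neighbours: C.
Nothing further is reachable.

C, G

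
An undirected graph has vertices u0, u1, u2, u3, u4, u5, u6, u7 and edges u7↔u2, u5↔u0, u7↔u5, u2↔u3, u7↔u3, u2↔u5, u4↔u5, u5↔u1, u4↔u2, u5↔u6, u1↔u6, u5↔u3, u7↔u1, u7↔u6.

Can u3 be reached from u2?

Yes

Explore from u2.
Distance 1: reach u3, u4, u5, u7.
Found u3.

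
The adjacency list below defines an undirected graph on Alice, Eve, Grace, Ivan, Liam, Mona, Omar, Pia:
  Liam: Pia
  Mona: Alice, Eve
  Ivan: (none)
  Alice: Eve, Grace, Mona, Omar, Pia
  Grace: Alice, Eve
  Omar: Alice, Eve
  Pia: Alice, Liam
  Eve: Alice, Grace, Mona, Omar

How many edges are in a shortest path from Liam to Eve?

Distance 0: Liam.
Distance 1: Pia.
Distance 2: Alice.
Distance 3: Eve, Grace, Mona, Omar — contains Eve.

3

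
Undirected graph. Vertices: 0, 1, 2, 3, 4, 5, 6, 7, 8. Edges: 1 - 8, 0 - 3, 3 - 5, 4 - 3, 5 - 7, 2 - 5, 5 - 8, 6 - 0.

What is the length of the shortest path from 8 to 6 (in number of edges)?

4

Distance 0: 8.
Distance 1: 1, 5.
Distance 2: 2, 3, 7.
Distance 3: 0, 4.
Distance 4: 6 — contains 6.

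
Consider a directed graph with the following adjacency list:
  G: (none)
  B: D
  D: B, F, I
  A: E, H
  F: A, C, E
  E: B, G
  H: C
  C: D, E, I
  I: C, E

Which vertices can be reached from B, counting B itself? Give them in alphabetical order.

Start at B.
Its neighbours: D.
Then their neighbours: F, I.
Then next layer: A, C, E.
Then next layer: G, H.
Every vertex is now reached.

A, B, C, D, E, F, G, H, I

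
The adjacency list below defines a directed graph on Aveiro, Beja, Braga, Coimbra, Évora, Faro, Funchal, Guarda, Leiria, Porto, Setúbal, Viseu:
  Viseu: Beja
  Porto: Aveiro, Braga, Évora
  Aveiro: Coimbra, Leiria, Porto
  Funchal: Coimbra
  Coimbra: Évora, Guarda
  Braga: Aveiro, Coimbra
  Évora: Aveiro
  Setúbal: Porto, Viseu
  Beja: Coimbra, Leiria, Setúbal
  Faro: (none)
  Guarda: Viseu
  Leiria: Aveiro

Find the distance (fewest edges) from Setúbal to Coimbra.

Distance 0: Setúbal.
Distance 1: Porto, Viseu.
Distance 2: Aveiro, Beja, Braga, Évora.
Distance 3: Coimbra, Leiria — contains Coimbra.

3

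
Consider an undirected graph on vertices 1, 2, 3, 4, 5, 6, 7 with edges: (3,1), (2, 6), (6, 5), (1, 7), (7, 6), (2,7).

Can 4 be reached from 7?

Explore from 7.
Distance 1: reach 1, 2, 6.
Distance 2: reach 3, 5.
The search is exhausted without reaching 4; it lies in a different component.

No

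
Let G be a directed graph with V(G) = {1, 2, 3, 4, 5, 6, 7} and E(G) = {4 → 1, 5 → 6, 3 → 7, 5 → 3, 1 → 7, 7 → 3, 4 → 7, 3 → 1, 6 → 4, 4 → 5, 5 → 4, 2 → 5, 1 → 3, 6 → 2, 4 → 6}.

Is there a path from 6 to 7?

Explore from 6.
Distance 1: reach 2, 4.
Distance 2: reach 1, 5, 7.
Found 7.

Yes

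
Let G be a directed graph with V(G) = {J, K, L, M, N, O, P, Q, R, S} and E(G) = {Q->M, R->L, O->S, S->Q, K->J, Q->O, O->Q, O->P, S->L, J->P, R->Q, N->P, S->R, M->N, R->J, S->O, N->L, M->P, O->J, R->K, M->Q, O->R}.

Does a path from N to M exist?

No

Explore from N.
Distance 1: reach L, P.
The search from N is exhausted; no directed path reaches M.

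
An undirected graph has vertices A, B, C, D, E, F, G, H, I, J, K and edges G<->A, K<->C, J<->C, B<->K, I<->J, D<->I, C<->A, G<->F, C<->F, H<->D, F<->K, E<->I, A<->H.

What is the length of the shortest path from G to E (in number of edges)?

Distance 0: G.
Distance 1: A, F.
Distance 2: C, H, K.
Distance 3: B, D, J.
Distance 4: I.
Distance 5: E — contains E.

5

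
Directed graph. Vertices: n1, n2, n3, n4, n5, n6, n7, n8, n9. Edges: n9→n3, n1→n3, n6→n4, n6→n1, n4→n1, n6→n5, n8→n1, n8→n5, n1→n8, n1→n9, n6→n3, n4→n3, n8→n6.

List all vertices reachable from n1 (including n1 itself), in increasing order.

n1, n3, n4, n5, n6, n8, n9

Start at n1.
Its neighbours: n3, n8, n9.
Then their neighbours: n5, n6.
Then next layer: n4.
Nothing further is reachable.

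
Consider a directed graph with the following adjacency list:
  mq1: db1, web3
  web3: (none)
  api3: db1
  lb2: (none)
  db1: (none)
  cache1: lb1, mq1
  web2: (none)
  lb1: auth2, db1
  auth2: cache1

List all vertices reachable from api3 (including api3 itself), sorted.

api3, db1

Start at api3.
Its neighbours: db1.
Nothing further is reachable.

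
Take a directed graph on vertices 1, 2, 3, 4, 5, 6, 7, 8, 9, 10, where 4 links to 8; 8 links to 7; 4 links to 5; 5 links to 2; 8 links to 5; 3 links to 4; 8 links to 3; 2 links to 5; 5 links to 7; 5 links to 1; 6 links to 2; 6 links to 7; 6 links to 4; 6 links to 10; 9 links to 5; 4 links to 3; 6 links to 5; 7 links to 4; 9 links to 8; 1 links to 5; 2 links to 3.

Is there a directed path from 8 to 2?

Explore from 8.
Distance 1: reach 3, 5, 7.
Distance 2: reach 1, 2, 4.
Found 2.

Yes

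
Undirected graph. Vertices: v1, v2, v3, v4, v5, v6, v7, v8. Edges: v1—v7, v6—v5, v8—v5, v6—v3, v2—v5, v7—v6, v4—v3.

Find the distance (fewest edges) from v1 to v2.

4

Distance 0: v1.
Distance 1: v7.
Distance 2: v6.
Distance 3: v3, v5.
Distance 4: v2, v4, v8 — contains v2.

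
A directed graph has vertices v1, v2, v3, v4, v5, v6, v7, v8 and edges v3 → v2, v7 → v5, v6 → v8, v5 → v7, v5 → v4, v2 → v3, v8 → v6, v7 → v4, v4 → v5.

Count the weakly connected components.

4

From v1: component {v1}.
From v2: component {v2, v3}.
From v4: component {v4, v5, v7}.
From v6: component {v6, v8}.
That's 4 components.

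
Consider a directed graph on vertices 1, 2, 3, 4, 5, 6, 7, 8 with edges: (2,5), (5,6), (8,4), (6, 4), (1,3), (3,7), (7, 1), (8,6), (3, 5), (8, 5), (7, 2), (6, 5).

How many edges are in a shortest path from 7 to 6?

Distance 0: 7.
Distance 1: 1, 2.
Distance 2: 3, 5.
Distance 3: 6 — contains 6.

3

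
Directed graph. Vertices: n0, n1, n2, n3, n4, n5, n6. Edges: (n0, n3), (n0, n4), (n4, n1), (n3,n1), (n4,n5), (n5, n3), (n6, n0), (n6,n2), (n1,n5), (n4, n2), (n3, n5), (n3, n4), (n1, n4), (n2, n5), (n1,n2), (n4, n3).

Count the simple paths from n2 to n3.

n2→n5→n3

1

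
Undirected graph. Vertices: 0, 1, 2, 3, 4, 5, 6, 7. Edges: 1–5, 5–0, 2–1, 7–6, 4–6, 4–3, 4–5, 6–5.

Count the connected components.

From 0: component {0, 1, 2, 3, 4, 5, 6, 7}.
That's 1 component.

1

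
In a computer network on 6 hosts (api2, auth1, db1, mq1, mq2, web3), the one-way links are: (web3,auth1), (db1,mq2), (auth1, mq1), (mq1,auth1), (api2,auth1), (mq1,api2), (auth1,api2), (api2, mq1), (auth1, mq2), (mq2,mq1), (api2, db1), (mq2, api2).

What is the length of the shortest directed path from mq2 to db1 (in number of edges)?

2

Distance 0: mq2.
Distance 1: api2, mq1.
Distance 2: auth1, db1 — contains db1.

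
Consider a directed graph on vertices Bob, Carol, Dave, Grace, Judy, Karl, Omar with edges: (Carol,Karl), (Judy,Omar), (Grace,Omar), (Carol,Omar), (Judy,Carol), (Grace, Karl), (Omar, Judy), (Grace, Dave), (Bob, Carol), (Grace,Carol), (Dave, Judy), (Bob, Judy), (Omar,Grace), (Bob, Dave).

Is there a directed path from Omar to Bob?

No

Explore from Omar.
Distance 1: reach Grace, Judy.
Distance 2: reach Carol, Dave, Karl.
The search from Omar is exhausted; no directed path reaches Bob.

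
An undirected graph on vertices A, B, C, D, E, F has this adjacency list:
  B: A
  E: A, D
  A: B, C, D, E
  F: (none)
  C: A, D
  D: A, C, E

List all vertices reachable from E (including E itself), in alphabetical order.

Start at E.
Its neighbours: A, D.
Then their neighbours: B, C.
Nothing further is reachable.

A, B, C, D, E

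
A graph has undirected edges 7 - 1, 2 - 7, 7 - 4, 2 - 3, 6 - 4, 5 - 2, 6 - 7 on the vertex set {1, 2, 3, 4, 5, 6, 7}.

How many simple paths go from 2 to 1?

2–7–1

1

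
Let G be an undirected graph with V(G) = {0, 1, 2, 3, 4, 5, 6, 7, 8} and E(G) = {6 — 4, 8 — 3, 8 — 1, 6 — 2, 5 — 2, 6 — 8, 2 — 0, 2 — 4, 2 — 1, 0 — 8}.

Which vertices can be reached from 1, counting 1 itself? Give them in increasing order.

Start at 1.
Its neighbours: 2, 8.
Then their neighbours: 0, 3, 4, 5, 6.
Nothing further is reachable.

0, 1, 2, 3, 4, 5, 6, 8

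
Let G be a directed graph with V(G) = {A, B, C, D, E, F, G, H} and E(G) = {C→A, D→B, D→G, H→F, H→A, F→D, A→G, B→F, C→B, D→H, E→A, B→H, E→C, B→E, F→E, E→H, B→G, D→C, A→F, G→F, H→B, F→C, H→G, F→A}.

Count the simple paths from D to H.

D→B→E→H
D→B→F→E→H
D→B→G→F→E→H
D→B→H
D→C→A→F→E→H
D→C→A→G→F→E→H
D→C→B→E→H
D→C→B→F→E→H
D→C→B→G→F→E→H
D→C→B→H
D→G→F→C→B→E→H
D→G→F→C→B→H
D→G→F→E→C→B→H
D→G→F→E→H
D→H

15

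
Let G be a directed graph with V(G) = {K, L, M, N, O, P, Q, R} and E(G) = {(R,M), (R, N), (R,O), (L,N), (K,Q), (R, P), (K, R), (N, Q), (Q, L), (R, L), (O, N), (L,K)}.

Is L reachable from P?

No

P has no outgoing edges, so nothing is reachable from it.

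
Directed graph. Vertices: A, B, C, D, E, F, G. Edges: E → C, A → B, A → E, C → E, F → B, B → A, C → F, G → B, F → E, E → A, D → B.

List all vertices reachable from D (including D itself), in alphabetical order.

A, B, C, D, E, F

Start at D.
Its neighbours: B.
Then their neighbours: A.
Then next layer: E.
Then next layer: C.
Then next layer: F.
Nothing further is reachable.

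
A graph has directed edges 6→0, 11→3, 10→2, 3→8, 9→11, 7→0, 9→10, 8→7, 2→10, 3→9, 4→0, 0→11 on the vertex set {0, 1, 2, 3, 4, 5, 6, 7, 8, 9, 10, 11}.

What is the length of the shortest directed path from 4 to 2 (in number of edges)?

Distance 0: 4.
Distance 1: 0.
Distance 2: 11.
Distance 3: 3.
Distance 4: 8, 9.
Distance 5: 7, 10.
Distance 6: 2 — contains 2.

6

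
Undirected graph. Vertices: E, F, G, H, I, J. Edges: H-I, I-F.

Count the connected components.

4

From E: component {E}.
From F: component {F, H, I}.
From G: component {G}.
From J: component {J}.
That's 4 components.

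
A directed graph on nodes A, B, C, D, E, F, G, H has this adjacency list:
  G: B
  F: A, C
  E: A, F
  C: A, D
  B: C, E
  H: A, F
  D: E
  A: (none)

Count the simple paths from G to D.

G→B→C→D
G→B→E→F→C→D

2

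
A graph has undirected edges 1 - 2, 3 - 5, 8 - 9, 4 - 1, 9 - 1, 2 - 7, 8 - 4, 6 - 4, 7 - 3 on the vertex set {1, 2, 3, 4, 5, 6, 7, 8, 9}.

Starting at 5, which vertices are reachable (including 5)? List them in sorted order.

Start at 5.
Its neighbours: 3.
Then their neighbours: 7.
Then next layer: 2.
Then next layer: 1.
Then next layer: 4, 9.
Then next layer: 6, 8.
Every vertex is now reached.

1, 2, 3, 4, 5, 6, 7, 8, 9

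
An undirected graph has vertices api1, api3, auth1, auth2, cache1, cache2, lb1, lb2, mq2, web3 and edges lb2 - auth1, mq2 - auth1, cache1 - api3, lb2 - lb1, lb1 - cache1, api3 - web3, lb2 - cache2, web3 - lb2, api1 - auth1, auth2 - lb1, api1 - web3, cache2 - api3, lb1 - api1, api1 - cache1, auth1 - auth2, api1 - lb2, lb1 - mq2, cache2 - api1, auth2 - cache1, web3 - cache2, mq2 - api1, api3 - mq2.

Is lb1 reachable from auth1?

Explore from auth1.
Distance 1: reach api1, auth2, lb2, mq2.
Distance 2: reach api3, cache1, cache2, lb1, web3.
Found lb1.

Yes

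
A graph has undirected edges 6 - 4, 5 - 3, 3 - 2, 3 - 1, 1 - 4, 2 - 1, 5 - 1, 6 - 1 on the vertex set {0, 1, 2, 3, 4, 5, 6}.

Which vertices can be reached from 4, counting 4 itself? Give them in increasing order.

Start at 4.
Its neighbours: 1, 6.
Then their neighbours: 2, 3, 5.
Nothing further is reachable.

1, 2, 3, 4, 5, 6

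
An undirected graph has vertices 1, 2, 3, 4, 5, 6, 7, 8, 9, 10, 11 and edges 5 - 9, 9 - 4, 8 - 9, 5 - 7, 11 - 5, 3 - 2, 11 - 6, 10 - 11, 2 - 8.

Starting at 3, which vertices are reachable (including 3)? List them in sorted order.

Start at 3.
Its neighbours: 2.
Then their neighbours: 8.
Then next layer: 9.
Then next layer: 4, 5.
Then next layer: 7, 11.
Then next layer: 6, 10.
Nothing further is reachable.

2, 3, 4, 5, 6, 7, 8, 9, 10, 11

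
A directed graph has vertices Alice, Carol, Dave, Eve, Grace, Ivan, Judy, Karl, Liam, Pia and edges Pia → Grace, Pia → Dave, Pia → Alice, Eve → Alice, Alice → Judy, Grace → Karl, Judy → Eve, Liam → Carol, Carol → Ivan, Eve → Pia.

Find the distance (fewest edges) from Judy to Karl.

4

Distance 0: Judy.
Distance 1: Eve.
Distance 2: Alice, Pia.
Distance 3: Dave, Grace.
Distance 4: Karl — contains Karl.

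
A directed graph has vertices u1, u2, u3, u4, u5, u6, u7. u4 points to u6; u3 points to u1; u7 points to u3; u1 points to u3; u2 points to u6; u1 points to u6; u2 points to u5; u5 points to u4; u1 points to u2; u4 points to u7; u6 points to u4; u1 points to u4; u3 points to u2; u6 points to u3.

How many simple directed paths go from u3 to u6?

u3→u1→u2→u5→u4→u6
u3→u1→u2→u6
u3→u1→u4→u6
u3→u1→u6
u3→u2→u5→u4→u6
u3→u2→u6

6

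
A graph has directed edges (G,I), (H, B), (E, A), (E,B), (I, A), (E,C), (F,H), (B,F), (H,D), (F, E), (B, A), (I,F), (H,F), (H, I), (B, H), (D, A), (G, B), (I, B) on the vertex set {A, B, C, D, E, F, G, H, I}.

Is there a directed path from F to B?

Yes

Explore from F.
Distance 1: reach E, H.
Distance 2: reach A, B, C, D, I.
Found B.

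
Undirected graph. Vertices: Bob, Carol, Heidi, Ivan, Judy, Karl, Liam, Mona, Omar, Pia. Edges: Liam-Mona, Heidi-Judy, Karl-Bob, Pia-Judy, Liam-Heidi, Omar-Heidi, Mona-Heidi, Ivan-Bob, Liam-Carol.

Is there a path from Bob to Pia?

No

Explore from Bob.
Distance 1: reach Ivan, Karl.
The search is exhausted without reaching Pia; it lies in a different component.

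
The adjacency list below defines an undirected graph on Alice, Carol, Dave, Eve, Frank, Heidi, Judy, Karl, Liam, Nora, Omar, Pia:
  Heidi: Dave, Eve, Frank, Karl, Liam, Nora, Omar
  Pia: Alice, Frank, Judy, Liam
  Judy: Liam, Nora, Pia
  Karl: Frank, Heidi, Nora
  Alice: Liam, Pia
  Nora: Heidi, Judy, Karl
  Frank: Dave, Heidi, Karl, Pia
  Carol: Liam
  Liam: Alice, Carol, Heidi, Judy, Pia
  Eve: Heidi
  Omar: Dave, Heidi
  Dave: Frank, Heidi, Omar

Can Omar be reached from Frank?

Yes

Explore from Frank.
Distance 1: reach Dave, Heidi, Karl, Pia.
Distance 2: reach Alice, Eve, Judy, Liam, Nora, Omar.
Found Omar.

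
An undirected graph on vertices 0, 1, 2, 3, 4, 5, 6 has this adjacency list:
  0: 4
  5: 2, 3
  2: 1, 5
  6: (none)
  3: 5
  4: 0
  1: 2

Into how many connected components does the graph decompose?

3

From 0: component {0, 4}.
From 1: component {1, 2, 3, 5}.
From 6: component {6}.
That's 3 components.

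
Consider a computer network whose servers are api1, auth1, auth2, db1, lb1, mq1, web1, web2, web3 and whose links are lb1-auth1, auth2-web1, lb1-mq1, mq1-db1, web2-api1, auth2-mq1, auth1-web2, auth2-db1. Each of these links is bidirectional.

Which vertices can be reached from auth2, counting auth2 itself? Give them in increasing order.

Start at auth2.
Its neighbours: db1, mq1, web1.
Then their neighbours: lb1.
Then next layer: auth1.
Then next layer: web2.
Then next layer: api1.
Nothing further is reachable.

api1, auth1, auth2, db1, lb1, mq1, web1, web2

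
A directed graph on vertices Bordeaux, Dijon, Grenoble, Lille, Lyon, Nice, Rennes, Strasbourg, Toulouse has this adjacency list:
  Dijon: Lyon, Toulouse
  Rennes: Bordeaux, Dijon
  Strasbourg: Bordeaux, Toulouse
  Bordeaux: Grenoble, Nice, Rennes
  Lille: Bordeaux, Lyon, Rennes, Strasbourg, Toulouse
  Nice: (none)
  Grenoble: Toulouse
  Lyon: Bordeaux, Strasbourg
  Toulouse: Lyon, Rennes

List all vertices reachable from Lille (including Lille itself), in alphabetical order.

Start at Lille.
Its neighbours: Bordeaux, Lyon, Rennes, Strasbourg, Toulouse.
Then their neighbours: Dijon, Grenoble, Nice.
Every vertex is now reached.

Bordeaux, Dijon, Grenoble, Lille, Lyon, Nice, Rennes, Strasbourg, Toulouse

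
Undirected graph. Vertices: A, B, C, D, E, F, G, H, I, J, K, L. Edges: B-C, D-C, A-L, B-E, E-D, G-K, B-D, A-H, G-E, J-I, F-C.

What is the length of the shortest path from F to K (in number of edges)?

Distance 0: F.
Distance 1: C.
Distance 2: B, D.
Distance 3: E.
Distance 4: G.
Distance 5: K — contains K.

5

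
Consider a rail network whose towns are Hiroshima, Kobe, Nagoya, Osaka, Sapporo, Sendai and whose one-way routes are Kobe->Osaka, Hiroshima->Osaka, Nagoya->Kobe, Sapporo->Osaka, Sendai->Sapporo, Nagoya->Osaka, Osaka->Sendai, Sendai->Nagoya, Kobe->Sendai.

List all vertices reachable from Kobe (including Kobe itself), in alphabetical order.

Start at Kobe.
Its neighbours: Osaka, Sendai.
Then their neighbours: Nagoya, Sapporo.
Nothing further is reachable.

Kobe, Nagoya, Osaka, Sapporo, Sendai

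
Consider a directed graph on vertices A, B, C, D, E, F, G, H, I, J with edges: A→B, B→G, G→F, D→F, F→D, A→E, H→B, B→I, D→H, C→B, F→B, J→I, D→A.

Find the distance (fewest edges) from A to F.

Distance 0: A.
Distance 1: B, E.
Distance 2: G, I.
Distance 3: F — contains F.

3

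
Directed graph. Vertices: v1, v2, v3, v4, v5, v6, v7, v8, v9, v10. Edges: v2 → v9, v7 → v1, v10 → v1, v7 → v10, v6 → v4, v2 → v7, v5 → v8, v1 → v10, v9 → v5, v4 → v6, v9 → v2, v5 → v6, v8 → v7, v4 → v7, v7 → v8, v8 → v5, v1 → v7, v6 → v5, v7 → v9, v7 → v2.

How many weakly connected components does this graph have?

From v1: component {v1, v2, v4, v5, v6, v7, v8, v9, v10}.
From v3: component {v3}.
That's 2 components.

2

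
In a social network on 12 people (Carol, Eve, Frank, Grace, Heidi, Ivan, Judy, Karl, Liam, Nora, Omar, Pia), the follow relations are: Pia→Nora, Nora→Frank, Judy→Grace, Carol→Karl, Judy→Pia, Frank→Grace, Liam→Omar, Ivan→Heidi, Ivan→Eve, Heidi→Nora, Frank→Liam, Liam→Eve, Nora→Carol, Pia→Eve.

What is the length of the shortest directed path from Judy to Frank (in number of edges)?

Distance 0: Judy.
Distance 1: Grace, Pia.
Distance 2: Eve, Nora.
Distance 3: Carol, Frank — contains Frank.

3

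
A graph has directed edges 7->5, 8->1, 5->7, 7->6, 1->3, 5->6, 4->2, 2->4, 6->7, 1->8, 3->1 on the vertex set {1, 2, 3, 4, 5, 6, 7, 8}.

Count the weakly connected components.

3

From 1: component {1, 3, 8}.
From 2: component {2, 4}.
From 5: component {5, 6, 7}.
That's 3 components.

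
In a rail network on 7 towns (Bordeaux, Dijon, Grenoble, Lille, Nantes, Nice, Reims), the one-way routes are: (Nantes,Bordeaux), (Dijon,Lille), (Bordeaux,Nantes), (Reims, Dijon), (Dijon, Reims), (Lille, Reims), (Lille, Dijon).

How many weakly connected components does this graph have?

4

From Bordeaux: component {Bordeaux, Nantes}.
From Dijon: component {Dijon, Lille, Reims}.
From Grenoble: component {Grenoble}.
From Nice: component {Nice}.
That's 4 components.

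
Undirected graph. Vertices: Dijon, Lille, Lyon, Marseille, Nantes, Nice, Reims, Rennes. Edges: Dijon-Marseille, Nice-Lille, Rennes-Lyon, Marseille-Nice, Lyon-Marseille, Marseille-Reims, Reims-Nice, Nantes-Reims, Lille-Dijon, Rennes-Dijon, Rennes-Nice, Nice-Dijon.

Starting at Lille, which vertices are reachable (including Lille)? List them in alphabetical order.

Dijon, Lille, Lyon, Marseille, Nantes, Nice, Reims, Rennes

Start at Lille.
Its neighbours: Dijon, Nice.
Then their neighbours: Marseille, Reims, Rennes.
Then next layer: Lyon, Nantes.
Every vertex is now reached.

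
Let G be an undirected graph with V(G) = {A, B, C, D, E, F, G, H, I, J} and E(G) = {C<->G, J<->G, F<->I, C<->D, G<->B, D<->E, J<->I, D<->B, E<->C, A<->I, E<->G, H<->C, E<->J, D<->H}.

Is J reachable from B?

Explore from B.
Distance 1: reach D, G.
Distance 2: reach C, E, H, J.
Found J.

Yes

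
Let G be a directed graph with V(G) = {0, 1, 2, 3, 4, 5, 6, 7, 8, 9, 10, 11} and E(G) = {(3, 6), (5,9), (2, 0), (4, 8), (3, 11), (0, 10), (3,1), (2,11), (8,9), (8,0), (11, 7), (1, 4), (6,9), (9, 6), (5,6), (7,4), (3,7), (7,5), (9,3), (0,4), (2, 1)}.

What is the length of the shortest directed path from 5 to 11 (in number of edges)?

3

Distance 0: 5.
Distance 1: 6, 9.
Distance 2: 3.
Distance 3: 1, 7, 11 — contains 11.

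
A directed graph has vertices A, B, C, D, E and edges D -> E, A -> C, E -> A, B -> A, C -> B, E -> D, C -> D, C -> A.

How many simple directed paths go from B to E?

1

B→A→C→D→E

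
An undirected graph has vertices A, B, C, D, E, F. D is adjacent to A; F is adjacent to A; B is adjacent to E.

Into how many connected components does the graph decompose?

3

From A: component {A, D, F}.
From B: component {B, E}.
From C: component {C}.
That's 3 components.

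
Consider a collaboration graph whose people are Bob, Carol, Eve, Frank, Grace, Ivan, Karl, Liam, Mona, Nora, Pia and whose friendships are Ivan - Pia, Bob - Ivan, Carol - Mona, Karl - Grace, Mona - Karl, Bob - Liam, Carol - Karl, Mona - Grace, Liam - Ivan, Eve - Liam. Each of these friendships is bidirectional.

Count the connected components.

4

From Bob: component {Bob, Eve, Ivan, Liam, Pia}.
From Carol: component {Carol, Grace, Karl, Mona}.
From Frank: component {Frank}.
From Nora: component {Nora}.
That's 4 components.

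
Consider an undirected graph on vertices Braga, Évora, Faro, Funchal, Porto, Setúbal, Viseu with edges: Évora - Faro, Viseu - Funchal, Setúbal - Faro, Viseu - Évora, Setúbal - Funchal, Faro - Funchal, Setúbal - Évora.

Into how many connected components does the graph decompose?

From Braga: component {Braga}.
From Évora: component {Évora, Faro, Funchal, Setúbal, Viseu}.
From Porto: component {Porto}.
That's 3 components.

3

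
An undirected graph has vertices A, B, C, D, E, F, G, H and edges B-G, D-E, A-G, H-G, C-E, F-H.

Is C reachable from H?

No

Explore from H.
Distance 1: reach F, G.
Distance 2: reach A, B.
The search is exhausted without reaching C; it lies in a different component.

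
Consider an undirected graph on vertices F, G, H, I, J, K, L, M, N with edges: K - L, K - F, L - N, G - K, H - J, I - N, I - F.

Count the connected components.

From F: component {F, G, I, K, L, N}.
From H: component {H, J}.
From M: component {M}.
That's 3 components.

3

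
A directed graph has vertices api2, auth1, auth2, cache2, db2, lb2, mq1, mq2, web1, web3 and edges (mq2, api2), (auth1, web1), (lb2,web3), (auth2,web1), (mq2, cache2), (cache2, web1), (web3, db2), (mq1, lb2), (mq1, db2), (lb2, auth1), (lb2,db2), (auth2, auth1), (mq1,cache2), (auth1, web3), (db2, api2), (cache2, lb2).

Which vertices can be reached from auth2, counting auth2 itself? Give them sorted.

Start at auth2.
Its neighbours: auth1, web1.
Then their neighbours: web3.
Then next layer: db2.
Then next layer: api2.
Nothing further is reachable.

api2, auth1, auth2, db2, web1, web3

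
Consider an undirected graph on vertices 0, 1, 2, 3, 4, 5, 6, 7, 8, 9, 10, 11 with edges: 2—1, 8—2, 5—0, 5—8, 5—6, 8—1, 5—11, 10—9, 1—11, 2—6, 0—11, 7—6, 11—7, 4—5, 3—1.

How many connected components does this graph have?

2

From 0: component {0, 1, 2, 3, 4, 5, 6, 7, 8, 11}.
From 9: component {9, 10}.
That's 2 components.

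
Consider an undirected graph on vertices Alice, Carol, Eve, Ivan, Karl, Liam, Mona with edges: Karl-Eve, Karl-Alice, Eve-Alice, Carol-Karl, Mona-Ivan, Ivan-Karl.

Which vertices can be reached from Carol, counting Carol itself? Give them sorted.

Start at Carol.
Its neighbours: Karl.
Then their neighbours: Alice, Eve, Ivan.
Then next layer: Mona.
Nothing further is reachable.

Alice, Carol, Eve, Ivan, Karl, Mona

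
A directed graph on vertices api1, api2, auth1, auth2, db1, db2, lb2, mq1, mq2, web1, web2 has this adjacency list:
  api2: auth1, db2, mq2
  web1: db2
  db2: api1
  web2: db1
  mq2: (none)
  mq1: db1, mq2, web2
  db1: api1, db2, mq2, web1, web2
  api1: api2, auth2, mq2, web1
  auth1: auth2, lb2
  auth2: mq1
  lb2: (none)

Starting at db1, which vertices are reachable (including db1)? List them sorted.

Start at db1.
Its neighbours: api1, db2, mq2, web1, web2.
Then their neighbours: api2, auth2.
Then next layer: auth1, mq1.
Then next layer: lb2.
Every vertex is now reached.

api1, api2, auth1, auth2, db1, db2, lb2, mq1, mq2, web1, web2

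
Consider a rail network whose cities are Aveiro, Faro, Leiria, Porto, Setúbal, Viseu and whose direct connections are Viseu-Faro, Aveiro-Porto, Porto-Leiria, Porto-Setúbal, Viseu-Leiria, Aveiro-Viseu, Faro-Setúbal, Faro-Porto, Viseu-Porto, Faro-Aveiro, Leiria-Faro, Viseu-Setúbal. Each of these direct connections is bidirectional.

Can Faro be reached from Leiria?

Explore from Leiria.
Distance 1: reach Faro, Porto, Viseu.
Found Faro.

Yes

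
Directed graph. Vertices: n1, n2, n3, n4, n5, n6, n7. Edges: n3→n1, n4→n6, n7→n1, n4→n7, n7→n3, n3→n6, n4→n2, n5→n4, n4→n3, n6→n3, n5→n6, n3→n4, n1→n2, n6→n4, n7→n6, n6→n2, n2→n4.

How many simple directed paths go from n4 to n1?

n4→n3→n1
n4→n6→n3→n1
n4→n7→n1
n4→n7→n3→n1
n4→n7→n6→n3→n1

5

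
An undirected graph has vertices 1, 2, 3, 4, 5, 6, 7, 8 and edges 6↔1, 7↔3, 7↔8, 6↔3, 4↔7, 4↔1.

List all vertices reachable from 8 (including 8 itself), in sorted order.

Start at 8.
Its neighbours: 7.
Then their neighbours: 3, 4.
Then next layer: 1, 6.
Nothing further is reachable.

1, 3, 4, 6, 7, 8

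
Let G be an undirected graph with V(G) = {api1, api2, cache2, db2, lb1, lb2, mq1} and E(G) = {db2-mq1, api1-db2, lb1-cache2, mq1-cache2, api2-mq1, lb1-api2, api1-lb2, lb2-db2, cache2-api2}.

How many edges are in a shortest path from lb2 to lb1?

4

Distance 0: lb2.
Distance 1: api1, db2.
Distance 2: mq1.
Distance 3: api2, cache2.
Distance 4: lb1 — contains lb1.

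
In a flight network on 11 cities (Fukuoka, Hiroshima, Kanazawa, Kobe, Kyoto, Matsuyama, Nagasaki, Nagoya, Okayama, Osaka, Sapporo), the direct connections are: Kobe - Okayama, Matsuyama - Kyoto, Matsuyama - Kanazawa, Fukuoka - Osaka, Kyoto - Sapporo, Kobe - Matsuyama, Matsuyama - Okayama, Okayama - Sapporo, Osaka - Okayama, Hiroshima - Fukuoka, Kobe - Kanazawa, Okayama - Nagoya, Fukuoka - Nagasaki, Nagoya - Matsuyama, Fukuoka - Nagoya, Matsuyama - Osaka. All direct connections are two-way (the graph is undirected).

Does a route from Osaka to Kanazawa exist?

Yes

Explore from Osaka.
Distance 1: reach Fukuoka, Matsuyama, Okayama.
Distance 2: reach Hiroshima, Kanazawa, Kobe, Kyoto, Nagasaki, Nagoya, Sapporo.
Found Kanazawa.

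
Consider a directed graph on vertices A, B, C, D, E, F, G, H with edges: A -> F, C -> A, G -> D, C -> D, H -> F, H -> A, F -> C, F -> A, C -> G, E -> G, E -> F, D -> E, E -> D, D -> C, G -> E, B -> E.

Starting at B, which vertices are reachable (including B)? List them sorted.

A, B, C, D, E, F, G

Start at B.
Its neighbours: E.
Then their neighbours: D, F, G.
Then next layer: A, C.
Nothing further is reachable.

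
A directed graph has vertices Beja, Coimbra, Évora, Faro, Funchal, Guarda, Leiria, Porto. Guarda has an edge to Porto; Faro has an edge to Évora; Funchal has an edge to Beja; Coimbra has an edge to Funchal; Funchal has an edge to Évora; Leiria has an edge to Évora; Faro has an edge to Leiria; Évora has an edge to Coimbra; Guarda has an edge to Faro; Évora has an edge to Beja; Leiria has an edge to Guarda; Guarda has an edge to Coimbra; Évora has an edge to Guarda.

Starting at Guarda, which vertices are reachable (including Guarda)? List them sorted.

Beja, Coimbra, Évora, Faro, Funchal, Guarda, Leiria, Porto

Start at Guarda.
Its neighbours: Coimbra, Faro, Porto.
Then their neighbours: Évora, Funchal, Leiria.
Then next layer: Beja.
Every vertex is now reached.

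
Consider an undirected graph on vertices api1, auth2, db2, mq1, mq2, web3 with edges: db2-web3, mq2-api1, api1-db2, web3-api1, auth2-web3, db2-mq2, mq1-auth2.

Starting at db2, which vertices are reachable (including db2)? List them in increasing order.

api1, auth2, db2, mq1, mq2, web3

Start at db2.
Its neighbours: api1, mq2, web3.
Then their neighbours: auth2.
Then next layer: mq1.
Every vertex is now reached.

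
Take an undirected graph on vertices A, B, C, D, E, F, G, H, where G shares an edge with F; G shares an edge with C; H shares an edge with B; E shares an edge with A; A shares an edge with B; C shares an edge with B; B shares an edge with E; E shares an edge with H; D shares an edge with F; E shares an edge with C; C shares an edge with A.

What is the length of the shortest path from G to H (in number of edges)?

Distance 0: G.
Distance 1: C, F.
Distance 2: A, B, D, E.
Distance 3: H — contains H.

3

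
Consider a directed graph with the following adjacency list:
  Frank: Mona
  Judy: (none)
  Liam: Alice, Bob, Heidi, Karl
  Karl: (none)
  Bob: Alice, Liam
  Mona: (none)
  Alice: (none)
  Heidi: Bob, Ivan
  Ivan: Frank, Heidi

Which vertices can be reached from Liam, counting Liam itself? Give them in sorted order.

Start at Liam.
Its neighbours: Alice, Bob, Heidi, Karl.
Then their neighbours: Ivan.
Then next layer: Frank.
Then next layer: Mona.
Nothing further is reachable.

Alice, Bob, Frank, Heidi, Ivan, Karl, Liam, Mona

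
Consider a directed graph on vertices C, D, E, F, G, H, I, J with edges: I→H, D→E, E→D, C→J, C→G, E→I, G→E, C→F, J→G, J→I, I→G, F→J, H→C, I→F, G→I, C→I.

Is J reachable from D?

Yes

Explore from D.
Distance 1: reach E.
Distance 2: reach I.
Distance 3: reach F, G, H.
Distance 4: reach C, J.
Found J.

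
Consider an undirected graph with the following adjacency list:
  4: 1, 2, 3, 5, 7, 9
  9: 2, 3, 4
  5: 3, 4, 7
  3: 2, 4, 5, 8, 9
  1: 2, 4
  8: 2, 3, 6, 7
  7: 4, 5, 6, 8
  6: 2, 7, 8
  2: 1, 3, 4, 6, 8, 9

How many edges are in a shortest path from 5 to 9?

2

Distance 0: 5.
Distance 1: 3, 4, 7.
Distance 2: 1, 2, 6, 8, 9 — contains 9.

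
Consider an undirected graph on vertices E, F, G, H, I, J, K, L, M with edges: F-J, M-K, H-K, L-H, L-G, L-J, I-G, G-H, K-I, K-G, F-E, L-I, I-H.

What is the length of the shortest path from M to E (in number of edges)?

6

Distance 0: M.
Distance 1: K.
Distance 2: G, H, I.
Distance 3: L.
Distance 4: J.
Distance 5: F.
Distance 6: E — contains E.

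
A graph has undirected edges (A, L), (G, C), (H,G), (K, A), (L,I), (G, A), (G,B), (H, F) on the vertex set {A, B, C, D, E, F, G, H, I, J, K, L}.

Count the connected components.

4

From A: component {A, B, C, F, G, H, I, K, L}.
From D: component {D}.
From E: component {E}.
From J: component {J}.
That's 4 components.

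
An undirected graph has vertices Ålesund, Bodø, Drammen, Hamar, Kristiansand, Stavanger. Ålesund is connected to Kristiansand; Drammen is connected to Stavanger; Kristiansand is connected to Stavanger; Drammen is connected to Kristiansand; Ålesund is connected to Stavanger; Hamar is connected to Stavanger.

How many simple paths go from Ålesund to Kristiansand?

Ålesund–Kristiansand
Ålesund–Stavanger–Drammen–Kristiansand
Ålesund–Stavanger–Kristiansand

3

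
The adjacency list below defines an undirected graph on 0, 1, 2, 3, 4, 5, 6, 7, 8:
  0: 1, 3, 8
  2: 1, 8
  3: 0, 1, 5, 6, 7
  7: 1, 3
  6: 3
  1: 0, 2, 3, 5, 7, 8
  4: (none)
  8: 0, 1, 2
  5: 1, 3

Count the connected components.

From 0: component {0, 1, 2, 3, 5, 6, 7, 8}.
From 4: component {4}.
That's 2 components.

2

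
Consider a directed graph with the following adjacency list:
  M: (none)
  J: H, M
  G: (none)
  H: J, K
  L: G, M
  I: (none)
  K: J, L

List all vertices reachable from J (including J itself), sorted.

G, H, J, K, L, M

Start at J.
Its neighbours: H, M.
Then their neighbours: K.
Then next layer: L.
Then next layer: G.
Nothing further is reachable.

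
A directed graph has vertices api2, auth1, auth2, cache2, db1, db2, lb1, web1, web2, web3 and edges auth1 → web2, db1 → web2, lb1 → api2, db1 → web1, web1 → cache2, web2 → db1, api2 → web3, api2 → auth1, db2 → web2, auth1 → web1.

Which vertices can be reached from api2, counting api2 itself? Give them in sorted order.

Start at api2.
Its neighbours: auth1, web3.
Then their neighbours: web1, web2.
Then next layer: cache2, db1.
Nothing further is reachable.

api2, auth1, cache2, db1, web1, web2, web3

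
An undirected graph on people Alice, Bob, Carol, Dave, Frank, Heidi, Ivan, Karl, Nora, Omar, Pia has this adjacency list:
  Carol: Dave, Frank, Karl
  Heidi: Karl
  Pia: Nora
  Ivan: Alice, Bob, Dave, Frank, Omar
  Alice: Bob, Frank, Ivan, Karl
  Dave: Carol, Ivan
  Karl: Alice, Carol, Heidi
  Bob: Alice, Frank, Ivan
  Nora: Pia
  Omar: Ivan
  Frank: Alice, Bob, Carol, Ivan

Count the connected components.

2

From Alice: component {Alice, Bob, Carol, Dave, Frank, Heidi, Ivan, Karl, Omar}.
From Nora: component {Nora, Pia}.
That's 2 components.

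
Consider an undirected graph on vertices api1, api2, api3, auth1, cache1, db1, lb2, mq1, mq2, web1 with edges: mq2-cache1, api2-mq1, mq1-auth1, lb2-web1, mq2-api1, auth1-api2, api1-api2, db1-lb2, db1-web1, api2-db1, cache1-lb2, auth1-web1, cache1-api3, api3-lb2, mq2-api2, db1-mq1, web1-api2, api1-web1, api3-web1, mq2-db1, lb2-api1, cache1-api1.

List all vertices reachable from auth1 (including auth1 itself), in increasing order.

Start at auth1.
Its neighbours: api2, mq1, web1.
Then their neighbours: api1, api3, db1, lb2, mq2.
Then next layer: cache1.
Every vertex is now reached.

api1, api2, api3, auth1, cache1, db1, lb2, mq1, mq2, web1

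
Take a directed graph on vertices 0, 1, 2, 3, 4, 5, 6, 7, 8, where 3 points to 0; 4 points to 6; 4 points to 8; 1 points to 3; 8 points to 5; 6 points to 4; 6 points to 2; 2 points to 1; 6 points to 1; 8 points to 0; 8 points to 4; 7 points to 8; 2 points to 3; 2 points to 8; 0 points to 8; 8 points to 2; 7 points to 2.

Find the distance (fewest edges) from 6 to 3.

2

Distance 0: 6.
Distance 1: 1, 2, 4.
Distance 2: 3, 8 — contains 3.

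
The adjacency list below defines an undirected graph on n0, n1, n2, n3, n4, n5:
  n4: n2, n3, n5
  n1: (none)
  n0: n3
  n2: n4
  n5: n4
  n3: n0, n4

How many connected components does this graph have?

From n0: component {n0, n2, n3, n4, n5}.
From n1: component {n1}.
That's 2 components.

2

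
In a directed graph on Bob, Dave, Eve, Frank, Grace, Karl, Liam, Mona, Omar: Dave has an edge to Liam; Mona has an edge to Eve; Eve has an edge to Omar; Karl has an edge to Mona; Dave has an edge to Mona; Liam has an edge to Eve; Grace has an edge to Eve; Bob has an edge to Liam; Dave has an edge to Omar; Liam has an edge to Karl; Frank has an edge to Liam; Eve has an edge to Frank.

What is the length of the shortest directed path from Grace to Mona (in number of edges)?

Distance 0: Grace.
Distance 1: Eve.
Distance 2: Frank, Omar.
Distance 3: Liam.
Distance 4: Karl.
Distance 5: Mona — contains Mona.

5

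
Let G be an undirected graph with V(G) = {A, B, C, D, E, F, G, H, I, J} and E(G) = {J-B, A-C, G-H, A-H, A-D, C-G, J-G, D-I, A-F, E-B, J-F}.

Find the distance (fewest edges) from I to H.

Distance 0: I.
Distance 1: D.
Distance 2: A.
Distance 3: C, F, H — contains H.

3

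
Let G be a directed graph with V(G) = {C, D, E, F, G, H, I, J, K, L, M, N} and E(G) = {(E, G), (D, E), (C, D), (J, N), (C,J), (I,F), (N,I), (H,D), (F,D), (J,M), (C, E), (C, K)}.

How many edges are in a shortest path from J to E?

5

Distance 0: J.
Distance 1: M, N.
Distance 2: I.
Distance 3: F.
Distance 4: D.
Distance 5: E — contains E.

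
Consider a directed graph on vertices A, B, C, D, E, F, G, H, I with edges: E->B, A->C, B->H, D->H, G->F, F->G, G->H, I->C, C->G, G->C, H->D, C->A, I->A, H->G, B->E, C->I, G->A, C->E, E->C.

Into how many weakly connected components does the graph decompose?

1

From A: component {A, B, C, D, E, F, G, H, I}.
That's 1 component.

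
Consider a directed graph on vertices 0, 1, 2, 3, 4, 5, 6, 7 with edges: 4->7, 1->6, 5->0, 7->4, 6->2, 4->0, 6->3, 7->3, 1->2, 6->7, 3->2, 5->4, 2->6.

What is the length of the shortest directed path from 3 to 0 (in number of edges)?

Distance 0: 3.
Distance 1: 2.
Distance 2: 6.
Distance 3: 7.
Distance 4: 4.
Distance 5: 0 — contains 0.

5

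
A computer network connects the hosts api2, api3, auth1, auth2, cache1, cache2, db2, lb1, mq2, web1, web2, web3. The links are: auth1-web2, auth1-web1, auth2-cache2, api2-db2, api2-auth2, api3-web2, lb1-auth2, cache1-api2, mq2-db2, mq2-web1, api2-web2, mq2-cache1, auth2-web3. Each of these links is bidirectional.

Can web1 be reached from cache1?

Explore from cache1.
Distance 1: reach api2, mq2.
Distance 2: reach auth2, db2, web1, web2.
Found web1.

Yes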